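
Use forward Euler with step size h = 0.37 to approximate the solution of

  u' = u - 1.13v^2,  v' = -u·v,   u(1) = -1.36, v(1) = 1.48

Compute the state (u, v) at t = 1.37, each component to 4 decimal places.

-2.7790, 2.2247

Euler on (u,v): u_{n+1} = u_n + h·u', v_{n+1} = v_n + h·v'.
1.000000: (-1.360000, 1.480000); f=(-3.835152, 2.012800) → (-2.779006, 2.224736)
(u(1.37), v(1.37)) ≈ (-2.7790, 2.2247)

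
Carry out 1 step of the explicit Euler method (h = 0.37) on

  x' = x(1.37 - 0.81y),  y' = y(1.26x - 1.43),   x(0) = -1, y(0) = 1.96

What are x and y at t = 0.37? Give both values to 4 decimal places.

-0.9195, 0.0092

Euler on (x,y): x_{n+1} = x_n + h·x', y_{n+1} = y_n + h·y'.
0.000000: (-1.000000, 1.960000); f=(0.217600, -5.272400) → (-0.919488, 0.009212)
(x(0.37), y(0.37)) ≈ (-0.9195, 0.0092)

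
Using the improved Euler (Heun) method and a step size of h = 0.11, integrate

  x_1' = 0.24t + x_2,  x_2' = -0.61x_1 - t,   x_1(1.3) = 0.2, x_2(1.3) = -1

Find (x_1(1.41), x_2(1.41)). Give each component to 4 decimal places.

Heun on (x_1,x_2): k1 = f(t_n, state_n); k2 = f(t_n + h, state_n + h·k1); state_{n+1} = state_n + (h/2)·(k1 + k2).
1.300000: (0.200000, -1.000000)
  k1 = (-0.688000, -1.422000)
  predictor → (0.124320, -1.156420)
  k2 = (-0.818020, -1.485835)
  → (0.117169, -1.159931)
(x_1(1.41), x_2(1.41)) ≈ (0.1172, -1.1599)

0.1172, -1.1599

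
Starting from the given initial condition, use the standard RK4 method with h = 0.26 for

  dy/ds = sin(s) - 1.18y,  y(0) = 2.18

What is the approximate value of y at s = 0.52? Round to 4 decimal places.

1.2890

RK4: k1 = f(s_n, y_n); k2 = f(s_n + h/2, y_n + (h/2)·k1); k3 = f(s_n + h/2, y_n + (h/2)·k2); k4 = f(s_n + h, y_n + h·k3); y_{n+1} = y_n + (h/6)·(k1 + 2k2 + 2k3 + k4).
s=0.000000, y=2.180000:
  k1 = f(0.000000, 2.180000) = -2.572400
  k2 = f(0.130000, 1.845588) = -2.048160
  k3 = f(0.130000, 1.913739) = -2.128578
  k4 = f(0.260000, 1.626570) = -1.662272
  y ← 2.180000 + (0.26/6)·(k1 + 2k2 + 2k3 + k4) = 1.634514
s=0.260000, y=1.634514:
  k1 = f(0.260000, 1.634514) = -1.671646
  k2 = f(0.390000, 1.417200) = -1.292107
  k3 = f(0.390000, 1.466540) = -1.350328
  k4 = f(0.520000, 1.283428) = -1.017565
  y ← 1.634514 + (0.26/6)·(k1 + 2k2 + 2k3 + k4) = 1.288970
y(0.52) ≈ 1.2890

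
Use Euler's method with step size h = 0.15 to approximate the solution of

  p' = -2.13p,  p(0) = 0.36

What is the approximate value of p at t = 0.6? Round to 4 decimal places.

Euler: p_{n+1} = p_n + h·f(t_n, p_n).
t=0.000000, p=0.360000: f=-0.766800 → p ← 0.360000 + 0.15·(-0.766800) = 0.244980
t=0.150000, p=0.244980: f=-0.521807 → p ← 0.244980 + 0.15·(-0.521807) = 0.166709
t=0.300000, p=0.166709: f=-0.355090 → p ← 0.166709 + 0.15·(-0.355090) = 0.113445
t=0.450000, p=0.113445: f=-0.241639 → p ← 0.113445 + 0.15·(-0.241639) = 0.077200
p(0.6) ≈ 0.0772

0.0772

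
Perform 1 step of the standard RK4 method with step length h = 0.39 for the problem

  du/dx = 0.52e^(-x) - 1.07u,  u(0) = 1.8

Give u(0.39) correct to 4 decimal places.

RK4: k1 = f(x_n, u_n); k2 = f(x_n + h/2, u_n + (h/2)·k1); k3 = f(x_n + h/2, u_n + (h/2)·k2); k4 = f(x_n + h, u_n + h·k3); u_{n+1} = u_n + (h/6)·(k1 + 2k2 + 2k3 + k4).
x=0.000000, u=1.800000:
  k1 = f(0.000000, 1.800000) = -1.406000
  k2 = f(0.195000, 1.525830) = -1.204764
  k3 = f(0.195000, 1.565071) = -1.246752
  k4 = f(0.390000, 1.313767) = -1.053661
  u ← 1.800000 + (0.39/6)·(k1 + 2k2 + 2k3 + k4) = 1.321425
u(0.39) ≈ 1.3214

1.3214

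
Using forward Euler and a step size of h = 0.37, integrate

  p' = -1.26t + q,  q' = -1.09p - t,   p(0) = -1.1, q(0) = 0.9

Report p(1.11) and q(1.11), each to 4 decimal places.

-0.2264, 1.4207

Euler on (p,q): p_{n+1} = p_n + h·p', q_{n+1} = q_n + h·q'.
0.000000: (-1.100000, 0.900000); f=(0.900000, 1.199000) → (-0.767000, 1.343630)
0.370000: (-0.767000, 1.343630); f=(0.877430, 0.466030) → (-0.442351, 1.516061)
0.740000: (-0.442351, 1.516061); f=(0.583661, -0.257838) → (-0.226396, 1.420661)
(p(1.11), q(1.11)) ≈ (-0.2264, 1.4207)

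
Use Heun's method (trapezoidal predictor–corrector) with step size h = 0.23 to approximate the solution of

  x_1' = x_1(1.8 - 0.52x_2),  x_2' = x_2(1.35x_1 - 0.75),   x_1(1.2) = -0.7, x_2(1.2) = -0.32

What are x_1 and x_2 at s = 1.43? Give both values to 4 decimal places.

Heun on (x_1,x_2): k1 = f(s_n, state_n); k2 = f(s_n + h, state_n + h·k1); state_{n+1} = state_n + (h/2)·(k1 + k2).
1.200000: (-0.700000, -0.320000)
  k1 = (-1.376480, 0.542400)
  predictor → (-1.016590, -0.195248)
  k2 = (-1.933076, 0.414394)
  → (-1.080599, -0.209969)
(x_1(1.43), x_2(1.43)) ≈ (-1.0806, -0.2100)

-1.0806, -0.2100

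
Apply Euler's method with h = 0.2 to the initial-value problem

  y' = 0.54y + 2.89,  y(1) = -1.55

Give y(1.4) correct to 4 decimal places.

-0.6845

Euler: y_{n+1} = y_n + h·f(x_n, y_n).
x=1.000000, y=-1.550000: f=2.053000 → y ← -1.550000 + 0.2·2.053000 = -1.139400
x=1.200000, y=-1.139400: f=2.274724 → y ← -1.139400 + 0.2·2.274724 = -0.684455
y(1.4) ≈ -0.6845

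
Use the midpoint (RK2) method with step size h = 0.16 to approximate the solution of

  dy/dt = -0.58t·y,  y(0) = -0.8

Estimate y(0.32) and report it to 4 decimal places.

-0.7765

Midpoint: k1 = f(t_n, y_n); k2 = f(t_n + h/2, y_n + (h/2)·k1); y_{n+1} = y_n + h·k2.
t=0.000000, y=-0.800000:
  k1 = f(0.000000, -0.800000) = 0.000000
  k2 = f(0.080000, -0.800000) = 0.037120
  y ← -0.800000 + 0.16·0.037120 = -0.794061
t=0.160000, y=-0.794061:
  k1 = f(0.160000, -0.794061) = 0.073689
  k2 = f(0.240000, -0.788166) = 0.109713
  y ← -0.794061 + 0.16·0.109713 = -0.776507
y(0.32) ≈ -0.7765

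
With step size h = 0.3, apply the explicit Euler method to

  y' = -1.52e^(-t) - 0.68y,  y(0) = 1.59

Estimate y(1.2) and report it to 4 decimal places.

Euler: y_{n+1} = y_n + h·f(t_n, y_n).
t=0.000000, y=1.590000: f=-2.601200 → y ← 1.590000 + 0.3·(-2.601200) = 0.809640
t=0.300000, y=0.809640: f=-1.676599 → y ← 0.809640 + 0.3·(-1.676599) = 0.306660
t=0.600000, y=0.306660: f=-1.042723 → y ← 0.306660 + 0.3·(-1.042723) = -0.006156
t=0.900000, y=-0.006156: f=-0.613799 → y ← -0.006156 + 0.3·(-0.613799) = -0.190296
y(1.2) ≈ -0.1903

-0.1903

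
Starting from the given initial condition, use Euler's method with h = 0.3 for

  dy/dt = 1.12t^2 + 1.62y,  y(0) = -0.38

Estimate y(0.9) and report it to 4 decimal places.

Euler: y_{n+1} = y_n + h·f(t_n, y_n).
t=0.000000, y=-0.380000: f=-0.615600 → y ← -0.380000 + 0.3·(-0.615600) = -0.564680
t=0.300000, y=-0.564680: f=-0.813982 → y ← -0.564680 + 0.3·(-0.813982) = -0.808874
t=0.600000, y=-0.808874: f=-0.907177 → y ← -0.808874 + 0.3·(-0.907177) = -1.081027
y(0.9) ≈ -1.0810

-1.0810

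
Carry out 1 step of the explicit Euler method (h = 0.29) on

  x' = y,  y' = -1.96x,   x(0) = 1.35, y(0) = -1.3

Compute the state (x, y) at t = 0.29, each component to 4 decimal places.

0.9730, -2.0673

Euler on (x,y): x_{n+1} = x_n + h·x', y_{n+1} = y_n + h·y'.
0.000000: (1.350000, -1.300000); f=(-1.300000, -2.646000) → (0.973000, -2.067340)
(x(0.29), y(0.29)) ≈ (0.9730, -2.0673)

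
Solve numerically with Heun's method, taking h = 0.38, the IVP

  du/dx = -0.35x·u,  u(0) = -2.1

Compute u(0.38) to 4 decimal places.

-2.0469

Heun: k1 = f(x_n, u_n); k2 = f(x_n + h, u_n + h·k1); u_{n+1} = u_n + (h/2)·(k1 + k2).
x=0.000000, u=-2.100000:
  k1 = f(0.000000, -2.100000) = 0.000000
  k2 = f(0.380000, -2.100000) = 0.279300
  u ← -2.100000 + (0.38/2)·(0.000000 + 0.279300) = -2.046933
u(0.38) ≈ -2.0469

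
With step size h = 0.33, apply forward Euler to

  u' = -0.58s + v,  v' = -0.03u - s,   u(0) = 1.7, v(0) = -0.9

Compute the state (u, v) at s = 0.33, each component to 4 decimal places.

1.4030, -0.9168

Euler on (u,v): u_{n+1} = u_n + h·u', v_{n+1} = v_n + h·v'.
0.000000: (1.700000, -0.900000); f=(-0.900000, -0.051000) → (1.403000, -0.916830)
(u(0.33), v(0.33)) ≈ (1.4030, -0.9168)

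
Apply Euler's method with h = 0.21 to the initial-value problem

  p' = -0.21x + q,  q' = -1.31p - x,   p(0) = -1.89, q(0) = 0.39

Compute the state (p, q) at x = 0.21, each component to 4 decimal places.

Euler on (p,q): p_{n+1} = p_n + h·p', q_{n+1} = q_n + h·q'.
0.000000: (-1.890000, 0.390000); f=(0.390000, 2.475900) → (-1.808100, 0.909939)
(p(0.21), q(0.21)) ≈ (-1.8081, 0.9099)

-1.8081, 0.9099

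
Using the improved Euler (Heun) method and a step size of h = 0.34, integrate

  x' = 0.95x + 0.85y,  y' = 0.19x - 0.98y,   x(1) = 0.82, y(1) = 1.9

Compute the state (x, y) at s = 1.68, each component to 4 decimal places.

Heun on (x,y): k1 = f(s_n, state_n); k2 = f(s_n + h, state_n + h·k1); state_{n+1} = state_n + (h/2)·(k1 + k2).
1.000000: (0.820000, 1.900000)
  k1 = (2.394000, -1.706200)
  predictor → (1.633960, 1.319892)
  k2 = (2.674170, -0.983042)
  → (1.681589, 1.442829)
1.340000: (1.681589, 1.442829)
  k1 = (2.823914, -1.094470)
  predictor → (2.641720, 1.070709)
  k2 = (3.419736, -0.547368)
  → (2.743010, 1.163716)
(x(1.68), y(1.68)) ≈ (2.7430, 1.1637)

2.7430, 1.1637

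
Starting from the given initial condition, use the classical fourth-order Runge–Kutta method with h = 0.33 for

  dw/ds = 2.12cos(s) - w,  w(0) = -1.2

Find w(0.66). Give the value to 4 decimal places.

0.3190

RK4: k1 = f(s_n, w_n); k2 = f(s_n + h/2, w_n + (h/2)·k1); k3 = f(s_n + h/2, w_n + (h/2)·k2); k4 = f(s_n + h, w_n + h·k3); w_{n+1} = w_n + (h/6)·(k1 + 2k2 + 2k3 + k4).
s=0.000000, w=-1.200000:
  k1 = f(0.000000, -1.200000) = 3.320000
  k2 = f(0.165000, -0.652200) = 2.743407
  k3 = f(0.165000, -0.747338) = 2.838545
  k4 = f(0.330000, -0.263280) = 2.268890
  w ← -1.200000 + (0.33/6)·(k1 + 2k2 + 2k3 + k4) = -0.278596
s=0.330000, w=-0.278596:
  k1 = f(0.330000, -0.278596) = 2.284206
  k2 = f(0.495000, 0.098298) = 1.767236
  k3 = f(0.495000, 0.012998) = 1.852536
  k4 = f(0.660000, 0.332741) = 1.342043
  w ← -0.278596 + (0.33/6)·(k1 + 2k2 + 2k3 + k4) = 0.319022
w(0.66) ≈ 0.3190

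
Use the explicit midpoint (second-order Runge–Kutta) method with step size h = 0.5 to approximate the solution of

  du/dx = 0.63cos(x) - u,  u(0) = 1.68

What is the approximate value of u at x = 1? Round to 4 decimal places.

Midpoint: k1 = f(x_n, u_n); k2 = f(x_n + h/2, u_n + (h/2)·k1); u_{n+1} = u_n + h·k2.
x=0.000000, u=1.680000:
  k1 = f(0.000000, 1.680000) = -1.050000
  k2 = f(0.250000, 1.417500) = -0.807085
  u ← 1.680000 + 0.5·(-0.807085) = 1.276457
x=0.500000, u=1.276457:
  k1 = f(0.500000, 1.276457) = -0.723580
  k2 = f(0.750000, 1.095562) = -0.634598
  u ← 1.276457 + 0.5·(-0.634598) = 0.959158
u(1) ≈ 0.9592

0.9592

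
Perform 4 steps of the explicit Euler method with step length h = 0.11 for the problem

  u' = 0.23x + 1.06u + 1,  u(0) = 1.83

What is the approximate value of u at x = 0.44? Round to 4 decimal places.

3.3859

Euler: u_{n+1} = u_n + h·f(x_n, u_n).
x=0.000000, u=1.830000: f=2.939800 → u ← 1.830000 + 0.11·2.939800 = 2.153378
x=0.110000, u=2.153378: f=3.307881 → u ← 2.153378 + 0.11·3.307881 = 2.517245
x=0.220000, u=2.517245: f=3.718880 → u ← 2.517245 + 0.11·3.718880 = 2.926322
x=0.330000, u=2.926322: f=4.177801 → u ← 2.926322 + 0.11·4.177801 = 3.385880
u(0.44) ≈ 3.3859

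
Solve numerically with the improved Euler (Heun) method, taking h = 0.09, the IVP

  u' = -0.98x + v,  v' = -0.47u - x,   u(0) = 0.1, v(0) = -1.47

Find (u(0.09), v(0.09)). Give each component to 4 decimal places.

-0.0365, -1.4755

Heun on (u,v): k1 = f(x_n, state_n); k2 = f(x_n + h, state_n + h·k1); state_{n+1} = state_n + (h/2)·(k1 + k2).
0.000000: (0.100000, -1.470000)
  k1 = (-1.470000, -0.047000)
  predictor → (-0.032300, -1.474230)
  k2 = (-1.562430, -0.074819)
  → (-0.036459, -1.475482)
(u(0.09), v(0.09)) ≈ (-0.0365, -1.4755)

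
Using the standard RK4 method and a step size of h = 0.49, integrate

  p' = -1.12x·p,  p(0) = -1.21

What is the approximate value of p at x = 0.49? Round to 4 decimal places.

-1.0578

RK4: k1 = f(x_n, p_n); k2 = f(x_n + h/2, p_n + (h/2)·k1); k3 = f(x_n + h/2, p_n + (h/2)·k2); k4 = f(x_n + h, p_n + h·k3); p_{n+1} = p_n + (h/6)·(k1 + 2k2 + 2k3 + k4).
x=0.000000, p=-1.210000:
  k1 = f(0.000000, -1.210000) = 0.000000
  k2 = f(0.245000, -1.210000) = 0.332024
  k3 = f(0.245000, -1.128654) = 0.309703
  k4 = f(0.490000, -1.058246) = 0.580765
  p ← -1.210000 + (0.49/6)·(k1 + 2k2 + 2k3 + k4) = -1.057755
p(0.49) ≈ -1.0578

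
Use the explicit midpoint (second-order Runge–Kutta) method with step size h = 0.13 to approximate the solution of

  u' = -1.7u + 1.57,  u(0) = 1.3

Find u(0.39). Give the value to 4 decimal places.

Midpoint: k1 = f(x_n, u_n); k2 = f(x_n + h/2, u_n + (h/2)·k1); u_{n+1} = u_n + h·k2.
x=0.000000, u=1.300000:
  k1 = f(0.000000, 1.300000) = -0.640000
  k2 = f(0.065000, 1.258400) = -0.569280
  u ← 1.300000 + 0.13·(-0.569280) = 1.225994
x=0.130000, u=1.225994:
  k1 = f(0.130000, 1.225994) = -0.514189
  k2 = f(0.195000, 1.192571) = -0.457371
  u ← 1.225994 + 0.13·(-0.457371) = 1.166535
x=0.260000, u=1.166535:
  k1 = f(0.260000, 1.166535) = -0.413110
  k2 = f(0.325000, 1.139683) = -0.367461
  u ← 1.166535 + 0.13·(-0.367461) = 1.118765
u(0.39) ≈ 1.1188

1.1188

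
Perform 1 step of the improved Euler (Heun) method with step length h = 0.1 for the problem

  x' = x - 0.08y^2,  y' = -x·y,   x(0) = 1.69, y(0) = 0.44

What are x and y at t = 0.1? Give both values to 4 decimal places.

1.8661, 0.3689

Heun on (x,y): k1 = f(t_n, state_n); k2 = f(t_n + h, state_n + h·k1); state_{n+1} = state_n + (h/2)·(k1 + k2).
0.000000: (1.690000, 0.440000)
  k1 = (1.674512, -0.743600)
  predictor → (1.857451, 0.365640)
  k2 = (1.846756, -0.679158)
  → (1.866063, 0.368862)
(x(0.1), y(0.1)) ≈ (1.8661, 0.3689)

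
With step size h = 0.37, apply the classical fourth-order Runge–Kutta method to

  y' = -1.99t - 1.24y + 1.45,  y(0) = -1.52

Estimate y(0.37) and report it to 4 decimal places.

-0.6486

RK4: k1 = f(t_n, y_n); k2 = f(t_n + h/2, y_n + (h/2)·k1); k3 = f(t_n + h/2, y_n + (h/2)·k2); k4 = f(t_n + h, y_n + h·k3); y_{n+1} = y_n + (h/6)·(k1 + 2k2 + 2k3 + k4).
t=0.000000, y=-1.520000:
  k1 = f(0.000000, -1.520000) = 3.334800
  k2 = f(0.185000, -0.903062) = 2.201647
  k3 = f(0.185000, -1.112695) = 2.461592
  k4 = f(0.370000, -0.609211) = 1.469121
  y ← -1.520000 + (0.37/6)·(k1 + 2k2 + 2k3 + k4) = -0.648625
y(0.37) ≈ -0.6486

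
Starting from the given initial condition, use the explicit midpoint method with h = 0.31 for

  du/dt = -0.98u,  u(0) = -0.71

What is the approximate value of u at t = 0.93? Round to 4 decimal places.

-0.2905

Midpoint: k1 = f(t_n, u_n); k2 = f(t_n + h/2, u_n + (h/2)·k1); u_{n+1} = u_n + h·k2.
t=0.000000, u=-0.710000:
  k1 = f(0.000000, -0.710000) = 0.695800
  k2 = f(0.155000, -0.602151) = 0.590108
  u ← -0.710000 + 0.31·0.590108 = -0.527067
t=0.310000, u=-0.527067:
  k1 = f(0.310000, -0.527067) = 0.516525
  k2 = f(0.465000, -0.447005) = 0.438065
  u ← -0.527067 + 0.31·0.438065 = -0.391266
t=0.620000, u=-0.391266:
  k1 = f(0.620000, -0.391266) = 0.383441
  k2 = f(0.775000, -0.331833) = 0.325196
  u ← -0.391266 + 0.31·0.325196 = -0.290456
u(0.93) ≈ -0.2905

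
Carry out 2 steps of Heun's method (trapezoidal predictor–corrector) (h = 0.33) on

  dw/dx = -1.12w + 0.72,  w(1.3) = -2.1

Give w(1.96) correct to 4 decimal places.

-0.6962

Heun: k1 = f(x_n, w_n); k2 = f(x_n + h, w_n + h·k1); w_{n+1} = w_n + (h/2)·(k1 + k2).
x=1.300000, w=-2.100000:
  k1 = f(1.300000, -2.100000) = 3.072000
  k2 = f(1.630000, -1.086240) = 1.936589
  w ← -2.100000 + (0.33/2)·(3.072000 + 1.936589) = -1.273583
x=1.630000, w=-1.273583:
  k1 = f(1.630000, -1.273583) = 2.146413
  k2 = f(1.960000, -0.565267) = 1.353099
  w ← -1.273583 + (0.33/2)·(2.146413 + 1.353099) = -0.696163
w(1.96) ≈ -0.6962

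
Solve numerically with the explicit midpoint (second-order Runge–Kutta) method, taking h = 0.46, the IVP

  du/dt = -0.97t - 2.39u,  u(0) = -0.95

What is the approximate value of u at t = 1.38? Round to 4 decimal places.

-0.5344

Midpoint: k1 = f(t_n, u_n); k2 = f(t_n + h/2, u_n + (h/2)·k1); u_{n+1} = u_n + h·k2.
t=0.000000, u=-0.950000:
  k1 = f(0.000000, -0.950000) = 2.270500
  k2 = f(0.230000, -0.427785) = 0.799306
  u ← -0.950000 + 0.46·0.799306 = -0.582319
t=0.460000, u=-0.582319:
  k1 = f(0.460000, -0.582319) = 0.945543
  k2 = f(0.690000, -0.364844) = 0.202678
  u ← -0.582319 + 0.46·0.202678 = -0.489087
t=0.920000, u=-0.489087:
  k1 = f(0.920000, -0.489087) = 0.276519
  k2 = f(1.150000, -0.425488) = -0.098584
  u ← -0.489087 + 0.46·(-0.098584) = -0.534436
u(1.38) ≈ -0.5344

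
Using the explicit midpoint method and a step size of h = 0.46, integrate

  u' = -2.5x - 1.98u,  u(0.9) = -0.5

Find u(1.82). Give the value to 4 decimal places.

Midpoint: k1 = f(x_n, u_n); k2 = f(x_n + h/2, u_n + (h/2)·k1); u_{n+1} = u_n + h·k2.
x=0.900000, u=-0.500000:
  k1 = f(0.900000, -0.500000) = -1.260000
  k2 = f(1.130000, -0.789800) = -1.261196
  u ← -0.500000 + 0.46·(-1.261196) = -1.080150
x=1.360000, u=-1.080150:
  k1 = f(1.360000, -1.080150) = -1.261303
  k2 = f(1.590000, -1.370250) = -1.261905
  u ← -1.080150 + 0.46·(-1.261905) = -1.660627
u(1.82) ≈ -1.6606

-1.6606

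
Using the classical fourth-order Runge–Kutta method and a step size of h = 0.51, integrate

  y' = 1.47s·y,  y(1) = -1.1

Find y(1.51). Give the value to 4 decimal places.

RK4: k1 = f(s_n, y_n); k2 = f(s_n + h/2, y_n + (h/2)·k1); k3 = f(s_n + h/2, y_n + (h/2)·k2); k4 = f(s_n + h, y_n + h·k3); y_{n+1} = y_n + (h/6)·(k1 + 2k2 + 2k3 + k4).
s=1.000000, y=-1.100000:
  k1 = f(1.000000, -1.100000) = -1.617000
  k2 = f(1.255000, -1.512335) = -2.790031
  k3 = f(1.255000, -1.811458) = -3.341868
  k4 = f(1.510000, -2.804353) = -6.224822
  y ← -1.100000 + (0.51/6)·(k1 + 2k2 + 2k3 + k4) = -2.808978
y(1.51) ≈ -2.8090

-2.8090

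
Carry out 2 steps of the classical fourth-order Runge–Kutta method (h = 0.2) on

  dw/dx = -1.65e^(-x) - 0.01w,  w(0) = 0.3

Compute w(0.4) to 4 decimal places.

RK4: k1 = f(x_n, w_n); k2 = f(x_n + h/2, w_n + (h/2)·k1); k3 = f(x_n + h/2, w_n + (h/2)·k2); k4 = f(x_n + h, w_n + h·k3); w_{n+1} = w_n + (h/6)·(k1 + 2k2 + 2k3 + k4).
x=0.000000, w=0.300000:
  k1 = f(0.000000, 0.300000) = -1.653000
  k2 = f(0.100000, 0.134700) = -1.494329
  k3 = f(0.100000, 0.150567) = -1.494487
  k4 = f(0.200000, 0.001103) = -1.350917
  w ← 0.300000 + (0.2/6)·(k1 + 2k2 + 2k3 + k4) = 0.000615
x=0.200000, w=0.000615:
  k1 = f(0.200000, 0.000615) = -1.350912
  k2 = f(0.300000, -0.134476) = -1.221005
  k3 = f(0.300000, -0.121485) = -1.221135
  k4 = f(0.400000, -0.243612) = -1.103592
  w ← 0.000615 + (0.2/6)·(k1 + 2k2 + 2k3 + k4) = -0.244011
w(0.4) ≈ -0.2440

-0.2440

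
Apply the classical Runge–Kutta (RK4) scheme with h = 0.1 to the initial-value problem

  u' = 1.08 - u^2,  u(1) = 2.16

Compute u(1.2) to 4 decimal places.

RK4: k1 = f(t_n, u_n); k2 = f(t_n + h/2, u_n + (h/2)·k1); k3 = f(t_n + h/2, u_n + (h/2)·k2); k4 = f(t_n + h, u_n + h·k3); u_{n+1} = u_n + (h/6)·(k1 + 2k2 + 2k3 + k4).
t=1.000000, u=2.160000:
  k1 = f(1.000000, 2.160000) = -3.585600
  k2 = f(1.050000, 1.980720) = -2.843252
  k3 = f(1.050000, 2.017837) = -2.991668
  k4 = f(1.100000, 1.860833) = -2.382700
  u ← 2.160000 + (0.1/6)·(k1 + 2k2 + 2k3 + k4) = 1.866031
t=1.100000, u=1.866031:
  k1 = f(1.100000, 1.866031) = -2.402072
  k2 = f(1.150000, 1.745927) = -1.968263
  k3 = f(1.150000, 1.767618) = -2.044473
  k4 = f(1.200000, 1.661584) = -1.680860
  u ← 1.866031 + (0.1/6)·(k1 + 2k2 + 2k3 + k4) = 1.664224
u(1.2) ≈ 1.6642

1.6642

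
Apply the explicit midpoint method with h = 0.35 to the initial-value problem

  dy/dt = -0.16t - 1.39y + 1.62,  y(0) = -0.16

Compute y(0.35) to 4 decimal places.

0.3182

Midpoint: k1 = f(t_n, y_n); k2 = f(t_n + h/2, y_n + (h/2)·k1); y_{n+1} = y_n + h·k2.
t=0.000000, y=-0.160000:
  k1 = f(0.000000, -0.160000) = 1.842400
  k2 = f(0.175000, 0.162420) = 1.366236
  y ← -0.160000 + 0.35·1.366236 = 0.318183
y(0.35) ≈ 0.3182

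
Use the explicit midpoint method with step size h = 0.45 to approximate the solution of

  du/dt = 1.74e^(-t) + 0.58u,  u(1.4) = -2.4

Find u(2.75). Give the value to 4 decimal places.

-4.6910

Midpoint: k1 = f(t_n, u_n); k2 = f(t_n + h/2, u_n + (h/2)·k1); u_{n+1} = u_n + h·k2.
t=1.400000, u=-2.400000:
  k1 = f(1.400000, -2.400000) = -0.962921
  k2 = f(1.625000, -2.616657) = -1.175035
  u ← -2.400000 + 0.45·(-1.175035) = -2.928766
t=1.850000, u=-2.928766:
  k1 = f(1.850000, -2.928766) = -1.425091
  k2 = f(2.075000, -3.249411) = -1.666190
  u ← -2.928766 + 0.45·(-1.666190) = -3.678551
t=2.300000, u=-3.678551:
  k1 = f(2.300000, -3.678551) = -1.959109
  k2 = f(2.525000, -4.119351) = -2.249922
  u ← -3.678551 + 0.45·(-2.249922) = -4.691016
u(2.75) ≈ -4.6910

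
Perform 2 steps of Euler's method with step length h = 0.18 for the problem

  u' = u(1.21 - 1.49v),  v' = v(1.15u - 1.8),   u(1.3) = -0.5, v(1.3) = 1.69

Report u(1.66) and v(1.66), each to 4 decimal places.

-0.3663, 0.5775

Euler on (u,v): u_{n+1} = u_n + h·u', v_{n+1} = v_n + h·v'.
1.300000: (-0.500000, 1.690000); f=(0.654050, -4.013750) → (-0.382271, 0.967525)
1.480000: (-0.382271, 0.967525); f=(0.088539, -2.166880) → (-0.366334, 0.577487)
(u(1.66), v(1.66)) ≈ (-0.3663, 0.5775)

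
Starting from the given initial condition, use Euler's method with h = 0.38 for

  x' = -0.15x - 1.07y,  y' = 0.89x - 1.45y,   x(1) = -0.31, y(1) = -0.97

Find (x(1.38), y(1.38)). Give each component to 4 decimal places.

0.1021, -0.5404

Euler on (x,y): x_{n+1} = x_n + h·x', y_{n+1} = y_n + h·y'.
1.000000: (-0.310000, -0.970000); f=(1.084400, 1.130600) → (0.102072, -0.540372)
(x(1.38), y(1.38)) ≈ (0.1021, -0.5404)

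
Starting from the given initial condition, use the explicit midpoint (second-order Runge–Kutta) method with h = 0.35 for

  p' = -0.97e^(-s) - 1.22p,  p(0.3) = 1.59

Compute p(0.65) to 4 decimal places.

0.8986

Midpoint: k1 = f(s_n, p_n); k2 = f(s_n + h/2, p_n + (h/2)·k1); p_{n+1} = p_n + h·k2.
s=0.300000, p=1.590000:
  k1 = f(0.300000, 1.590000) = -2.658394
  k2 = f(0.475000, 1.124781) = -1.975461
  p ← 1.590000 + 0.35·(-1.975461) = 0.898588
p(0.65) ≈ 0.8986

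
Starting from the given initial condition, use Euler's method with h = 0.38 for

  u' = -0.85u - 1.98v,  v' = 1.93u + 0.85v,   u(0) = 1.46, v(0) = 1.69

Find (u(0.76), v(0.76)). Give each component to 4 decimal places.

Euler on (u,v): u_{n+1} = u_n + h·u', v_{n+1} = v_n + h·v'.
0.000000: (1.460000, 1.690000); f=(-4.587200, 4.254300) → (-0.283136, 3.306634)
0.380000: (-0.283136, 3.306634); f=(-6.306470, 2.264186) → (-2.679594, 4.167025)
(u(0.76), v(0.76)) ≈ (-2.6796, 4.1670)

-2.6796, 4.1670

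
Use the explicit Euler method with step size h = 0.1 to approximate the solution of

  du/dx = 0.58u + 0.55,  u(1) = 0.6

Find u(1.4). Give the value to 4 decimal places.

Euler: u_{n+1} = u_n + h·f(x_n, u_n).
x=1.000000, u=0.600000: f=0.898000 → u ← 0.600000 + 0.1·0.898000 = 0.689800
x=1.100000, u=0.689800: f=0.950084 → u ← 0.689800 + 0.1·0.950084 = 0.784808
x=1.200000, u=0.784808: f=1.005189 → u ← 0.784808 + 0.1·1.005189 = 0.885327
x=1.300000, u=0.885327: f=1.063490 → u ← 0.885327 + 0.1·1.063490 = 0.991676
u(1.4) ≈ 0.9917

0.9917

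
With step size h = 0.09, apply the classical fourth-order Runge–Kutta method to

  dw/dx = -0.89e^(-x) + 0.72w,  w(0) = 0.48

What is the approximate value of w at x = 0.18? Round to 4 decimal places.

RK4: k1 = f(x_n, w_n); k2 = f(x_n + h/2, w_n + (h/2)·k1); k3 = f(x_n + h/2, w_n + (h/2)·k2); k4 = f(x_n + h, w_n + h·k3); w_{n+1} = w_n + (h/6)·(k1 + 2k2 + 2k3 + k4).
x=0.000000, w=0.480000:
  k1 = f(0.000000, 0.480000) = -0.544400
  k2 = f(0.045000, 0.455502) = -0.522876
  k3 = f(0.045000, 0.456471) = -0.522179
  k4 = f(0.090000, 0.433004) = -0.501636
  w ← 0.480000 + (0.09/6)·(k1 + 2k2 + 2k3 + k4) = 0.432958
x=0.090000, w=0.432958:
  k1 = f(0.090000, 0.432958) = -0.501669
  k2 = f(0.135000, 0.410383) = -0.482132
  k3 = f(0.135000, 0.411262) = -0.481499
  k4 = f(0.180000, 0.389623) = -0.462862
  w ← 0.432958 + (0.09/6)·(k1 + 2k2 + 2k3 + k4) = 0.389581
w(0.18) ≈ 0.3896

0.3896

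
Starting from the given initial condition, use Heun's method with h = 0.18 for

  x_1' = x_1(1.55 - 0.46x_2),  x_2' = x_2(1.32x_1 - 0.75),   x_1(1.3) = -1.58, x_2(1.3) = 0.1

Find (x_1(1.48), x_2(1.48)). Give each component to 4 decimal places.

-2.0699, 0.0595

Heun on (x_1,x_2): k1 = f(t_n, state_n); k2 = f(t_n + h, state_n + h·k1); state_{n+1} = state_n + (h/2)·(k1 + k2).
1.300000: (-1.580000, 0.100000)
  k1 = (-2.376320, -0.283560)
  predictor → (-2.007738, 0.048959)
  k2 = (-3.066777, -0.166472)
  → (-2.069879, 0.059497)
(x_1(1.48), x_2(1.48)) ≈ (-2.0699, 0.0595)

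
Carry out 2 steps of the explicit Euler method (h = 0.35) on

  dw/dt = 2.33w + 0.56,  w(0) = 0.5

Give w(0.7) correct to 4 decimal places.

2.1999

Euler: w_{n+1} = w_n + h·f(t_n, w_n).
t=0.000000, w=0.500000: f=1.725000 → w ← 0.500000 + 0.35·1.725000 = 1.103750
t=0.350000, w=1.103750: f=3.131738 → w ← 1.103750 + 0.35·3.131738 = 2.199858
w(0.7) ≈ 2.1999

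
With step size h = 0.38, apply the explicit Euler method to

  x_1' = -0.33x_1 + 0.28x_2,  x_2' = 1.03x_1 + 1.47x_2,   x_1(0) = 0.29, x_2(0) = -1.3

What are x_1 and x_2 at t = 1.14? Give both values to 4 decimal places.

-0.4022, -4.6162

Euler on (x_1,x_2): x_1_{n+1} = x_1_n + h·x_1', x_2_{n+1} = x_2_n + h·x_2'.
0.000000: (0.290000, -1.300000); f=(-0.459700, -1.612300) → (0.115314, -1.912674)
0.380000: (0.115314, -1.912674); f=(-0.573602, -2.692857) → (-0.102655, -2.935960)
0.760000: (-0.102655, -2.935960); f=(-0.788193, -4.421595) → (-0.402168, -4.616166)
(x_1(1.14), x_2(1.14)) ≈ (-0.4022, -4.6162)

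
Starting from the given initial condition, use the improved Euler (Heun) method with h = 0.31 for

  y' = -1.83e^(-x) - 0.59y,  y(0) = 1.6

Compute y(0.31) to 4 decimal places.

0.8943

Heun: k1 = f(x_n, y_n); k2 = f(x_n + h, y_n + h·k1); y_{n+1} = y_n + (h/2)·(k1 + k2).
x=0.000000, y=1.600000:
  k1 = f(0.000000, 1.600000) = -2.774000
  k2 = f(0.310000, 0.740060) = -1.778843
  y ← 1.600000 + (0.31/2)·(-2.774000 + (-1.778843)) = 0.894309
y(0.31) ≈ 0.8943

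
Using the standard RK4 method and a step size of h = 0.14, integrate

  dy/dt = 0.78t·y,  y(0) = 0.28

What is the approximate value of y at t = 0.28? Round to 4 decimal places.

0.2887

RK4: k1 = f(t_n, y_n); k2 = f(t_n + h/2, y_n + (h/2)·k1); k3 = f(t_n + h/2, y_n + (h/2)·k2); k4 = f(t_n + h, y_n + h·k3); y_{n+1} = y_n + (h/6)·(k1 + 2k2 + 2k3 + k4).
t=0.000000, y=0.280000:
  k1 = f(0.000000, 0.280000) = 0.000000
  k2 = f(0.070000, 0.280000) = 0.015288
  k3 = f(0.070000, 0.281070) = 0.015346
  k4 = f(0.140000, 0.282149) = 0.030811
  y ← 0.280000 + (0.14/6)·(k1 + 2k2 + 2k3 + k4) = 0.282149
t=0.140000, y=0.282149:
  k1 = f(0.140000, 0.282149) = 0.030811
  k2 = f(0.210000, 0.284305) = 0.046569
  k3 = f(0.210000, 0.285408) = 0.046750
  k4 = f(0.280000, 0.288694) = 0.063051
  y ← 0.282149 + (0.14/6)·(k1 + 2k2 + 2k3 + k4) = 0.288694
y(0.28) ≈ 0.2887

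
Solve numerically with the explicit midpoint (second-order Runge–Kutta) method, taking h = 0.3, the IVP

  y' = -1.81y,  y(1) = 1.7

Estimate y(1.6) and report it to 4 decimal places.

0.6211

Midpoint: k1 = f(x_n, y_n); k2 = f(x_n + h/2, y_n + (h/2)·k1); y_{n+1} = y_n + h·k2.
x=1.000000, y=1.700000:
  k1 = f(1.000000, 1.700000) = -3.077000
  k2 = f(1.150000, 1.238450) = -2.241595
  y ← 1.700000 + 0.3·(-2.241595) = 1.027522
x=1.300000, y=1.027522:
  k1 = f(1.300000, 1.027522) = -1.859814
  k2 = f(1.450000, 0.748550) = -1.354875
  y ← 1.027522 + 0.3·(-1.354875) = 0.621059
y(1.6) ≈ 0.6211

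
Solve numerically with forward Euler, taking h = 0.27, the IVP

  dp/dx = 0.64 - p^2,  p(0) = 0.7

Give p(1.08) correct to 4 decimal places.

0.7885

Euler: p_{n+1} = p_n + h·f(x_n, p_n).
x=0.000000, p=0.700000: f=0.150000 → p ← 0.700000 + 0.27·0.150000 = 0.740500
x=0.270000, p=0.740500: f=0.091660 → p ← 0.740500 + 0.27·0.091660 = 0.765248
x=0.540000, p=0.765248: f=0.054395 → p ← 0.765248 + 0.27·0.054395 = 0.779935
x=0.810000, p=0.779935: f=0.031702 → p ← 0.779935 + 0.27·0.031702 = 0.788494
p(1.08) ≈ 0.7885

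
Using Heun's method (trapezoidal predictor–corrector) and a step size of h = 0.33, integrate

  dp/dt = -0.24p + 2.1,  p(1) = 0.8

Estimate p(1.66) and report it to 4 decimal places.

1.9634

Heun: k1 = f(t_n, p_n); k2 = f(t_n + h, p_n + h·k1); p_{n+1} = p_n + (h/2)·(k1 + k2).
t=1.000000, p=0.800000:
  k1 = f(1.000000, 0.800000) = 1.908000
  k2 = f(1.330000, 1.429640) = 1.756886
  p ← 0.800000 + (0.33/2)·(1.908000 + 1.756886) = 1.404706
t=1.330000, p=1.404706:
  k1 = f(1.330000, 1.404706) = 1.762870
  k2 = f(1.660000, 1.986454) = 1.623251
  p ← 1.404706 + (0.33/2)·(1.762870 + 1.623251) = 1.963416
p(1.66) ≈ 1.9634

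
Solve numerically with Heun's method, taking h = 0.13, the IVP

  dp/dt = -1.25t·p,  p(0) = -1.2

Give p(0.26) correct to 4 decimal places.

Heun: k1 = f(t_n, p_n); k2 = f(t_n + h, p_n + h·k1); p_{n+1} = p_n + (h/2)·(k1 + k2).
t=0.000000, p=-1.200000:
  k1 = f(0.000000, -1.200000) = 0.000000
  k2 = f(0.130000, -1.200000) = 0.195000
  p ← -1.200000 + (0.13/2)·(0.000000 + 0.195000) = -1.187325
t=0.130000, p=-1.187325:
  k1 = f(0.130000, -1.187325) = 0.192940
  k2 = f(0.260000, -1.162243) = 0.377729
  p ← -1.187325 + (0.13/2)·(0.192940 + 0.377729) = -1.150232
p(0.26) ≈ -1.1502

-1.1502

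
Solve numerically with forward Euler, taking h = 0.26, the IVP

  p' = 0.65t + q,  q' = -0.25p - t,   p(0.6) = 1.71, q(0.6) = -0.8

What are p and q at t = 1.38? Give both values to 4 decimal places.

Euler on (p,q): p_{n+1} = p_n + h·p', q_{n+1} = q_n + h·q'.
0.600000: (1.710000, -0.800000); f=(-0.410000, -1.027500) → (1.603400, -1.067150)
0.860000: (1.603400, -1.067150); f=(-0.508150, -1.260850) → (1.471281, -1.394971)
1.120000: (1.471281, -1.394971); f=(-0.666971, -1.487820) → (1.297869, -1.781804)
(p(1.38), q(1.38)) ≈ (1.2979, -1.7818)

1.2979, -1.7818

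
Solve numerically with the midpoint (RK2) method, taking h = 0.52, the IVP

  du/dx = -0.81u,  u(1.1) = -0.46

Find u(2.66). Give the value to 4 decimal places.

-0.1368

Midpoint: k1 = f(x_n, u_n); k2 = f(x_n + h/2, u_n + (h/2)·k1); u_{n+1} = u_n + h·k2.
x=1.100000, u=-0.460000:
  k1 = f(1.100000, -0.460000) = 0.372600
  k2 = f(1.360000, -0.363124) = 0.294130
  u ← -0.460000 + 0.52·0.294130 = -0.307052
x=1.620000, u=-0.307052:
  k1 = f(1.620000, -0.307052) = 0.248712
  k2 = f(1.880000, -0.242387) = 0.196333
  u ← -0.307052 + 0.52·0.196333 = -0.204959
x=2.140000, u=-0.204959:
  k1 = f(2.140000, -0.204959) = 0.166017
  k2 = f(2.400000, -0.161794) = 0.131054
  u ← -0.204959 + 0.52·0.131054 = -0.136811
u(2.66) ≈ -0.1368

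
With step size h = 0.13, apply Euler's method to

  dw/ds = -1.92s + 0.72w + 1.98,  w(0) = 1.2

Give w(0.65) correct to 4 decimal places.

3.0723

Euler: w_{n+1} = w_n + h·f(s_n, w_n).
s=0.000000, w=1.200000: f=2.844000 → w ← 1.200000 + 0.13·2.844000 = 1.569720
s=0.130000, w=1.569720: f=2.860598 → w ← 1.569720 + 0.13·2.860598 = 1.941598
s=0.260000, w=1.941598: f=2.878750 → w ← 1.941598 + 0.13·2.878750 = 2.315835
s=0.390000, w=2.315835: f=2.898601 → w ← 2.315835 + 0.13·2.898601 = 2.692654
s=0.520000, w=2.692654: f=2.920311 → w ← 2.692654 + 0.13·2.920311 = 3.072294
w(0.65) ≈ 3.0723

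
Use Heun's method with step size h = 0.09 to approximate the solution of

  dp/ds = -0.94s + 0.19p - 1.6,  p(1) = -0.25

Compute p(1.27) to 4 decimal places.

-1.0016

Heun: k1 = f(s_n, p_n); k2 = f(s_n + h, p_n + h·k1); p_{n+1} = p_n + (h/2)·(k1 + k2).
s=1.000000, p=-0.250000:
  k1 = f(1.000000, -0.250000) = -2.587500
  k2 = f(1.090000, -0.482875) = -2.716346
  p ← -0.250000 + (0.09/2)·(-2.587500 + (-2.716346)) = -0.488673
s=1.090000, p=-0.488673:
  k1 = f(1.090000, -0.488673) = -2.717448
  k2 = f(1.180000, -0.733243) = -2.848516
  p ← -0.488673 + (0.09/2)·(-2.717448 + (-2.848516)) = -0.739141
s=1.180000, p=-0.739141:
  k1 = f(1.180000, -0.739141) = -2.849637
  k2 = f(1.270000, -0.995609) = -2.982966
  p ← -0.739141 + (0.09/2)·(-2.849637 + (-2.982966)) = -1.001609
p(1.27) ≈ -1.0016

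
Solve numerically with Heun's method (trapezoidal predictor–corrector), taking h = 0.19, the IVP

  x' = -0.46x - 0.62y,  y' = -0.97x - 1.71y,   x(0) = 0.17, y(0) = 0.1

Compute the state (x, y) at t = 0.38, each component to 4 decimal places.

Heun on (x,y): k1 = f(t_n, state_n); k2 = f(t_n + h, state_n + h·k1); state_{n+1} = state_n + (h/2)·(k1 + k2).
0.000000: (0.170000, 0.100000)
  k1 = (-0.140200, -0.335900)
  predictor → (0.143362, 0.036179)
  k2 = (-0.088378, -0.200927)
  → (0.148285, 0.049001)
0.190000: (0.148285, 0.049001)
  k1 = (-0.098592, -0.227629)
  predictor → (0.129553, 0.005752)
  k2 = (-0.063160, -0.135502)
  → (0.132919, 0.014504)
(x(0.38), y(0.38)) ≈ (0.1329, 0.0145)

0.1329, 0.0145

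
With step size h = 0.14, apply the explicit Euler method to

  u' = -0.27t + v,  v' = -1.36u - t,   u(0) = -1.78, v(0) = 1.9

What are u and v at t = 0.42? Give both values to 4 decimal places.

-0.8654, 2.6980

Euler on (u,v): u_{n+1} = u_n + h·u', v_{n+1} = v_n + h·v'.
0.000000: (-1.780000, 1.900000); f=(1.900000, 2.420800) → (-1.514000, 2.238912)
0.140000: (-1.514000, 2.238912); f=(2.201112, 1.919040) → (-1.205844, 2.507578)
0.280000: (-1.205844, 2.507578); f=(2.431978, 1.359948) → (-0.865367, 2.697970)
(u(0.42), v(0.42)) ≈ (-0.8654, 2.6980)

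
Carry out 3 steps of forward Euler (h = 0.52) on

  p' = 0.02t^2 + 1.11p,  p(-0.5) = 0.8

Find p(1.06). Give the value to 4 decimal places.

Euler: p_{n+1} = p_n + h·f(t_n, p_n).
t=-0.500000, p=0.800000: f=0.893000 → p ← 0.800000 + 0.52·0.893000 = 1.264360
t=0.020000, p=1.264360: f=1.403448 → p ← 1.264360 + 0.52·1.403448 = 1.994153
t=0.540000, p=1.994153: f=2.219342 → p ← 1.994153 + 0.52·2.219342 = 3.148210
p(1.06) ≈ 3.1482

3.1482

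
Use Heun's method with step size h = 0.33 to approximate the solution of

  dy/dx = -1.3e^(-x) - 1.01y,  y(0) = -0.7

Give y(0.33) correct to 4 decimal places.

-0.8028

Heun: k1 = f(x_n, y_n); k2 = f(x_n + h, y_n + h·k1); y_{n+1} = y_n + (h/2)·(k1 + k2).
x=0.000000, y=-0.700000:
  k1 = f(0.000000, -0.700000) = -0.593000
  k2 = f(0.330000, -0.895690) = -0.029954
  y ← -0.700000 + (0.33/2)·(-0.593000 + (-0.029954)) = -0.802787
y(0.33) ≈ -0.8028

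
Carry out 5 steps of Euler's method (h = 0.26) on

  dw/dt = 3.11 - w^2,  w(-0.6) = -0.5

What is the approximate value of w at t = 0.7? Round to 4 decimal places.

Euler: w_{n+1} = w_n + h·f(t_n, w_n).
t=-0.600000, w=-0.500000: f=2.860000 → w ← -0.500000 + 0.26·2.860000 = 0.243600
t=-0.340000, w=0.243600: f=3.050659 → w ← 0.243600 + 0.26·3.050659 = 1.036771
t=-0.080000, w=1.036771: f=2.035105 → w ← 1.036771 + 0.26·2.035105 = 1.565899
t=0.180000, w=1.565899: f=0.657961 → w ← 1.565899 + 0.26·0.657961 = 1.736969
t=0.440000, w=1.736969: f=0.092940 → w ← 1.736969 + 0.26·0.092940 = 1.761133
w(0.7) ≈ 1.7611

1.7611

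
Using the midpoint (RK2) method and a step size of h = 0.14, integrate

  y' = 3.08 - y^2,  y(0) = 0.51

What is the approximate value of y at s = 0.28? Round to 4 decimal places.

1.1528

Midpoint: k1 = f(s_n, y_n); k2 = f(s_n + h/2, y_n + (h/2)·k1); y_{n+1} = y_n + h·k2.
s=0.000000, y=0.510000:
  k1 = f(0.000000, 0.510000) = 2.819900
  k2 = f(0.070000, 0.707393) = 2.579595
  y ← 0.510000 + 0.14·2.579595 = 0.871143
s=0.140000, y=0.871143:
  k1 = f(0.140000, 0.871143) = 2.321109
  k2 = f(0.210000, 1.033621) = 2.011628
  y ← 0.871143 + 0.14·2.011628 = 1.152771
y(0.28) ≈ 1.1528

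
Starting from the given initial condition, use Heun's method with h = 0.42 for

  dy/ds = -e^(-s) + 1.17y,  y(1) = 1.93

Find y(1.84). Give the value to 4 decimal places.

Heun: k1 = f(s_n, y_n); k2 = f(s_n + h, y_n + h·k1); y_{n+1} = y_n + (h/2)·(k1 + k2).
s=1.000000, y=1.930000:
  k1 = f(1.000000, 1.930000) = 1.890221
  k2 = f(1.420000, 2.723893) = 2.945240
  y ← 1.930000 + (0.42/2)·(1.890221 + 2.945240) = 2.945447
s=1.420000, y=2.945447:
  k1 = f(1.420000, 2.945447) = 3.204459
  k2 = f(1.840000, 4.291319) = 4.862026
  y ← 2.945447 + (0.42/2)·(3.204459 + 4.862026) = 4.639409
y(1.84) ≈ 4.6394

4.6394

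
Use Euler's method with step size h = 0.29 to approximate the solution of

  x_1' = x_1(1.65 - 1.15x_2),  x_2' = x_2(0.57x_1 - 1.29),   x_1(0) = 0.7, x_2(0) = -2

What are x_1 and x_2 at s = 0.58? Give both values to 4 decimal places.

Euler on (x_1,x_2): x_1_{n+1} = x_1_n + h·x_1', x_2_{n+1} = x_2_n + h·x_2'.
0.000000: (0.700000, -2.000000); f=(2.765000, 1.782000) → (1.501850, -1.483220)
0.290000: (1.501850, -1.483220); f=(5.039763, 0.643637) → (2.963381, -1.296565)
(x_1(0.58), x_2(0.58)) ≈ (2.9634, -1.2966)

2.9634, -1.2966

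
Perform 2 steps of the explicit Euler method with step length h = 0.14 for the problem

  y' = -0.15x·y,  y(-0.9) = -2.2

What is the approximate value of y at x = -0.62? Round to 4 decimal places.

Euler: y_{n+1} = y_n + h·f(x_n, y_n).
x=-0.900000, y=-2.200000: f=-0.297000 → y ← -2.200000 + 0.14·(-0.297000) = -2.241580
x=-0.760000, y=-2.241580: f=-0.255540 → y ← -2.241580 + 0.14·(-0.255540) = -2.277356
y(-0.62) ≈ -2.2774

-2.2774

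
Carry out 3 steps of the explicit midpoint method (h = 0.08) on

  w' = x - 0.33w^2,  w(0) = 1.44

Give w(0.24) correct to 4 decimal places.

Midpoint: k1 = f(x_n, w_n); k2 = f(x_n + h/2, w_n + (h/2)·k1); w_{n+1} = w_n + h·k2.
x=0.000000, w=1.440000:
  k1 = f(0.000000, 1.440000) = -0.684288
  k2 = f(0.040000, 1.412628) = -0.618521
  w ← 1.440000 + 0.08·(-0.618521) = 1.390518
x=0.080000, w=1.390518:
  k1 = f(0.080000, 1.390518) = -0.558069
  k2 = f(0.120000, 1.368196) = -0.497746
  w ← 1.390518 + 0.08·(-0.497746) = 1.350699
x=0.160000, w=1.350699:
  k1 = f(0.160000, 1.350699) = -0.442048
  k2 = f(0.200000, 1.333017) = -0.386388
  w ← 1.350699 + 0.08·(-0.386388) = 1.319788
w(0.24) ≈ 1.3198

1.3198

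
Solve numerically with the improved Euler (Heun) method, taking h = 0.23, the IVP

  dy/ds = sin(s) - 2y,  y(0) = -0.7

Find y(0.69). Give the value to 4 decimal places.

Heun: k1 = f(s_n, y_n); k2 = f(s_n + h, y_n + h·k1); y_{n+1} = y_n + (h/2)·(k1 + k2).
s=0.000000, y=-0.700000:
  k1 = f(0.000000, -0.700000) = 1.400000
  k2 = f(0.230000, -0.378000) = 0.983978
  y ← -0.700000 + (0.23/2)·(1.400000 + 0.983978) = -0.425843
s=0.230000, y=-0.425843:
  k1 = f(0.230000, -0.425843) = 1.079663
  k2 = f(0.460000, -0.177520) = 0.798988
  y ← -0.425843 + (0.23/2)·(1.079663 + 0.798988) = -0.209798
s=0.460000, y=-0.209798:
  k1 = f(0.460000, -0.209798) = 0.863544
  k2 = f(0.690000, -0.011183) = 0.658903
  y ← -0.209798 + (0.23/2)·(0.863544 + 0.658903) = -0.034716
y(0.69) ≈ -0.0347

-0.0347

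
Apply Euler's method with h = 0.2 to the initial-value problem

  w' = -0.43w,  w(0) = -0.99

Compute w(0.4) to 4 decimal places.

-0.8270

Euler: w_{n+1} = w_n + h·f(x_n, w_n).
x=0.000000, w=-0.990000: f=0.425700 → w ← -0.990000 + 0.2·0.425700 = -0.904860
x=0.200000, w=-0.904860: f=0.389090 → w ← -0.904860 + 0.2·0.389090 = -0.827042
w(0.4) ≈ -0.8270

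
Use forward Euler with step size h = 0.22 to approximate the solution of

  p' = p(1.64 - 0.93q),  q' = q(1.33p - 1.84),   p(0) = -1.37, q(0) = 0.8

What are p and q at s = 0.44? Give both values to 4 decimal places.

-2.1796, 0.0179

Euler on (p,q): p_{n+1} = p_n + h·p', q_{n+1} = q_n + h·q'.
0.000000: (-1.370000, 0.800000); f=(-1.227520, -2.929680) → (-1.640054, 0.155470)
0.220000: (-1.640054, 0.155470); f=(-2.452558, -0.625189) → (-2.179617, 0.017929)
(p(0.44), q(0.44)) ≈ (-2.1796, 0.0179)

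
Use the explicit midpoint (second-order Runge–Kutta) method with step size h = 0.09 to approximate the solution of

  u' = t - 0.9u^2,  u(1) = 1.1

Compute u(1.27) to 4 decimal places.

Midpoint: k1 = f(t_n, u_n); k2 = f(t_n + h/2, u_n + (h/2)·k1); u_{n+1} = u_n + h·k2.
t=1.000000, u=1.100000:
  k1 = f(1.000000, 1.100000) = -0.089000
  k2 = f(1.045000, 1.095995) = -0.036085
  u ← 1.100000 + 0.09·(-0.036085) = 1.096752
t=1.090000, u=1.096752:
  k1 = f(1.090000, 1.096752) = 0.007421
  k2 = f(1.135000, 1.097086) = 0.051761
  u ← 1.096752 + 0.09·0.051761 = 1.101411
t=1.180000, u=1.101411:
  k1 = f(1.180000, 1.101411) = 0.088205
  k2 = f(1.225000, 1.105380) = 0.125321
  u ← 1.101411 + 0.09·0.125321 = 1.112690
u(1.27) ≈ 1.1127

1.1127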